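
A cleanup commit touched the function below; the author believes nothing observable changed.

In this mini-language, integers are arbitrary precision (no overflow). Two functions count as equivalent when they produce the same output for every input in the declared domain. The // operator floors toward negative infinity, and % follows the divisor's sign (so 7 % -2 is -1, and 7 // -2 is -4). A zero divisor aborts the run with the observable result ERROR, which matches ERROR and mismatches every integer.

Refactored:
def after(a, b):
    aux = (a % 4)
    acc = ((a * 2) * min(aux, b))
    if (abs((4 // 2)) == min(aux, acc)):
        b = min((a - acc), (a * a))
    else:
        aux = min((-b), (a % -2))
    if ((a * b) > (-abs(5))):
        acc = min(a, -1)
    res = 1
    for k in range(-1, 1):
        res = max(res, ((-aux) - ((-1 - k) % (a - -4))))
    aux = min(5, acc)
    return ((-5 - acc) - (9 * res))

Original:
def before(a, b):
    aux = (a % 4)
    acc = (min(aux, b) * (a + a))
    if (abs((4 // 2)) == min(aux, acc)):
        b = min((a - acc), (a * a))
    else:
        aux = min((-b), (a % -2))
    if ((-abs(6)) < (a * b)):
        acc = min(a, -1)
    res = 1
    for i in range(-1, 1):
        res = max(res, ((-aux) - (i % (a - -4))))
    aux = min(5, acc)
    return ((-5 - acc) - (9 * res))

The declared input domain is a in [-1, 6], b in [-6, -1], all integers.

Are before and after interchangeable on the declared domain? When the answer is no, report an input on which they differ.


Try a=1, b=-5.
before: aux := 1 | acc := -10 | (abs((4 // 2)) == min(aux, acc)): false | aux := -1 | ((-abs(6)) < (a * b)): true | acc := -1 | res := 1 | iter i=-1: | res := 1 | iter i=0: | res := 1 | aux := -1 | result -13
after: aux := 1 | acc := -10 | (abs((4 // 2)) == min(aux, acc)): false | aux := -1 | ((a * b) > (-abs(5))): false | res := 1 | iter k=-1: | res := 1 | iter k=0: | res := 1 | aux := -10 | result -4
-13 vs -4 — the two versions disagree here.
verdict: not equivalent; witness: a=1, b=-5


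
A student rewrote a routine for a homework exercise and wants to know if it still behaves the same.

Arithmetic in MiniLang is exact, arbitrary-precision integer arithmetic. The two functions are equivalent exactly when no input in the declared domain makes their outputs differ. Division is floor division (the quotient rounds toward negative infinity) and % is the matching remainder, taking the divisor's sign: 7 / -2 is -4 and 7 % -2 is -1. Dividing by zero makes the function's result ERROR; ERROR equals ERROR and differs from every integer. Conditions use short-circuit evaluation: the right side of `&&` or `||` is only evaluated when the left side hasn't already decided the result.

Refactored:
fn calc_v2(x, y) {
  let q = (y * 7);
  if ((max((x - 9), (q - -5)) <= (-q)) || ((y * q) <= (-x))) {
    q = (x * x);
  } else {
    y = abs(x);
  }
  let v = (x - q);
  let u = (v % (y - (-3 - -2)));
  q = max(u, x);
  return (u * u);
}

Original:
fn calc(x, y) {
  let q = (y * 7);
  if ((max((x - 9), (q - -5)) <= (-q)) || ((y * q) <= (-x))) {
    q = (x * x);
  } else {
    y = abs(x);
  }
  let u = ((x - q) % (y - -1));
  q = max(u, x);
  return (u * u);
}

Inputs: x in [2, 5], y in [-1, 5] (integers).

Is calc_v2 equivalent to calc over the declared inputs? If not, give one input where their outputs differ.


Side by side, the visible changes include: arithmetic usage differs, statement counts differ, constant usage differs, local variable names differ.
One worked example (x=2, y=4) — calc: q = 28; ((max((x - 9), (q - -5)) <= (-q)) || ((y * q) <= (-x))) -> false; y = 2; u = 1; q = 2; return 1; calc_v2: q = 28; ((max((x - 9), (q - -5)) <= (-q)) || ((y * q) <= (-x))) -> false; y = 2; v = -26; u = 1; q = 2; return 1; agreement on 1.
Sweeping the whole domain (28 inputs) finds no disagreement.
verdict: equivalent


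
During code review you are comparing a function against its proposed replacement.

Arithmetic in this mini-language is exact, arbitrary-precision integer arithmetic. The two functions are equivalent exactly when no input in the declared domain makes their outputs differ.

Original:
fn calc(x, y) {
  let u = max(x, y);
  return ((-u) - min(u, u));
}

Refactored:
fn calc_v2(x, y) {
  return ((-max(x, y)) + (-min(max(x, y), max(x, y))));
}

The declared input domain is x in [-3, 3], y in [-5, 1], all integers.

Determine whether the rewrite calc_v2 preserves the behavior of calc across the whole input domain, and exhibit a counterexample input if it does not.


Although statement counts differ; and arithmetic usage differs; and local variable names differ; and min/max/abs usage differs, 49/49 inputs agree.
verdict: equivalent


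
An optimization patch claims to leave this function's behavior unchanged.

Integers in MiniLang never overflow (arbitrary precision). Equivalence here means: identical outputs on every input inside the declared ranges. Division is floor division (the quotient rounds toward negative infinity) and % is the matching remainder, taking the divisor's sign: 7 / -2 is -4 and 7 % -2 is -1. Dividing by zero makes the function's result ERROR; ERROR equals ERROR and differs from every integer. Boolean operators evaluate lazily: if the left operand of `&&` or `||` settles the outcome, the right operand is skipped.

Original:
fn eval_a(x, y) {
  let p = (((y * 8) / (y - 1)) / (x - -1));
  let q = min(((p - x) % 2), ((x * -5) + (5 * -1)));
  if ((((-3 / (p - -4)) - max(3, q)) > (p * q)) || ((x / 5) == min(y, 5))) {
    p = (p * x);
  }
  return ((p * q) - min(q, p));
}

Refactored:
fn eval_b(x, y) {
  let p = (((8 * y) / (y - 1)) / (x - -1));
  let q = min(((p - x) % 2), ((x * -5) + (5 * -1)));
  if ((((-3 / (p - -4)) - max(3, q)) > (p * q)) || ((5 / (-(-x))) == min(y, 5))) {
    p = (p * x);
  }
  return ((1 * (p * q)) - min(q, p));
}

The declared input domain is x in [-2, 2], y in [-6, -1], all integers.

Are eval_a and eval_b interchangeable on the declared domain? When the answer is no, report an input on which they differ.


The rewrite breaks on x=-2, y=-3, where the results are 6 and 0.
eval_a: p=-6, then q=0, then ((((-3 / (p - -4)) - max(3, q)) > (p * q)) || ((x / 5) == min(y, 5))) is false, then returns 6
eval_b: p=-6, then q=0, then ((((-3 / (p - -4)) - max(3, q)) > (p * q)) || ((5 / (-(-x))) == min(y, 5))) is true, then p=12, then returns 0
verdict: not equivalent; witness: x=-2, y=-3


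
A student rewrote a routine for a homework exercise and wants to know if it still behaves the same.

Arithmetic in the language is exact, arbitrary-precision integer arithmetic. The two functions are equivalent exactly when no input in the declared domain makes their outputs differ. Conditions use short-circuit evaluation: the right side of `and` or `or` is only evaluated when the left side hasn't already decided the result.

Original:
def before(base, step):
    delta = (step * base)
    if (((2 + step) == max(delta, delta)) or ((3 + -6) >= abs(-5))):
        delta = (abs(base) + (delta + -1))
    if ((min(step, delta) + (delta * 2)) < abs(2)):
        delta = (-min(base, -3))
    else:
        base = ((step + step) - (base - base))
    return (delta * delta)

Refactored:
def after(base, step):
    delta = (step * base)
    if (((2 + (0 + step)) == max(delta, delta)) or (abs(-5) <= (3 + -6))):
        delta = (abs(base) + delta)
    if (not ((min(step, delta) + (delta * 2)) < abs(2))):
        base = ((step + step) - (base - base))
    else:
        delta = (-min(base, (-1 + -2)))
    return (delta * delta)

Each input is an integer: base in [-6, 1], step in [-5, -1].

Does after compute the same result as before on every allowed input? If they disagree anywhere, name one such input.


Evaluate both at base=-1, step=-1.
before: delta = 1; (((2 + step) == max(delta, delta)) or ((3 + -6) >= abs(-5))) -> true; delta = 1; ((min(step, delta) + (delta * 2)) < abs(2)) -> true; delta = 3; return 9
after: delta = 1; (((2 + (0 + step)) == max(delta, delta)) or (abs(-5) <= (3 + -6))) -> true; delta = 2; (not ((min(step, delta) + (delta * 2)) < abs(2))) -> true; base = -2; return 4
9 vs 4 — the two versions disagree here.
verdict: not equivalent; witness: base=-1, step=-1


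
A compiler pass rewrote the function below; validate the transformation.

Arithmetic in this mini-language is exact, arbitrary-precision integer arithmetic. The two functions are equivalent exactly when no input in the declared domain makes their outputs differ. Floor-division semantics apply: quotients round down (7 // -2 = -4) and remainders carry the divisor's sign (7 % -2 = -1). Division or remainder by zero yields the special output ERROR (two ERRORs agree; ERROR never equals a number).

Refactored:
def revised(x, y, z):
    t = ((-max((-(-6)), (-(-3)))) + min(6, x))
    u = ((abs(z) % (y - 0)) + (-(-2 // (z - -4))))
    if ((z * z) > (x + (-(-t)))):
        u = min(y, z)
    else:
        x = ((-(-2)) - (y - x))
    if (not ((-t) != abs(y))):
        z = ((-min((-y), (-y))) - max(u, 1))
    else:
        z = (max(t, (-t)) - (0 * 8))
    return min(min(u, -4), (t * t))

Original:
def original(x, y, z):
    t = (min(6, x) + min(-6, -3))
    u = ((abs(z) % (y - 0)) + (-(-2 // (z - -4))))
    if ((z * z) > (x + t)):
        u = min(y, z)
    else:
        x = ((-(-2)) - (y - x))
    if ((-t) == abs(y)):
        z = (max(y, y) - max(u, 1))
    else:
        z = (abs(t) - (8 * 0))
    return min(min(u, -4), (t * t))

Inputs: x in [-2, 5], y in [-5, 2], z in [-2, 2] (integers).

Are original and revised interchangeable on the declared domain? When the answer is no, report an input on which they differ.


This is a faithful refactor — min/max/abs usage differs; comparison usage differs; boolean connective usage differs, but the computed results match everywhere.
Tracing x=-1, y=-5, z=1: original: t becomes -7; next u becomes -3; next ((z * z) > (x + t)) evaluates to true; next u becomes -5; next ((-t) == abs(y)) evaluates to false; next z becomes 7; next final value -5 | revised: t becomes -7; next u becomes -3; next ((z * z) > (x + (-(-t)))) evaluates to true; next u becomes -5; next (not ((-t) != abs(y))) evaluates to false; next z becomes 7; next final value -5 — matching result -5.
Across all 320 domain points the two functions coincide.
verdict: equivalent


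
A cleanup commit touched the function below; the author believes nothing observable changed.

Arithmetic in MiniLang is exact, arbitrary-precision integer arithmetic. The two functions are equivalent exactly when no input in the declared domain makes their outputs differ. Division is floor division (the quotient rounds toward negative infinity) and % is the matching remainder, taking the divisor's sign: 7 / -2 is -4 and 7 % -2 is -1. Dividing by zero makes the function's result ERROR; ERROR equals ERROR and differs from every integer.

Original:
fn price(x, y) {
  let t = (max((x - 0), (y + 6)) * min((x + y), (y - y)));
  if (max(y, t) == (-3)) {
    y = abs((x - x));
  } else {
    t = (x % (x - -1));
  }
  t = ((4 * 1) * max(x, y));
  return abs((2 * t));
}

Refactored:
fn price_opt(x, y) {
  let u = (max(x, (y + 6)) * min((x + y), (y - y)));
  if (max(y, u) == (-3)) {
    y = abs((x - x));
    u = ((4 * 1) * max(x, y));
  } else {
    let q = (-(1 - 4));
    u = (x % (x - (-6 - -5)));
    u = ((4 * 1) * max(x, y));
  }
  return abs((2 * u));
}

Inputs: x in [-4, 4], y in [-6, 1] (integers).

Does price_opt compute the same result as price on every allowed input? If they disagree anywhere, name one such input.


The two versions differ — the changes include min/max/abs usage differs, and local variable names differ, and arithmetic usage differs, and statement counts differ, and constant usage differs.
Tracing x=-1, y=1: price: t := 0 | (max(y, t) == (-3)): false | divide-by-zero, output ERROR | price_opt: u := 0 | (max(y, u) == (-3)): false | q := 3 | divide-by-zero, output ERROR — matching result ERROR.
Across all 72 domain points the two functions coincide.
verdict: equivalent


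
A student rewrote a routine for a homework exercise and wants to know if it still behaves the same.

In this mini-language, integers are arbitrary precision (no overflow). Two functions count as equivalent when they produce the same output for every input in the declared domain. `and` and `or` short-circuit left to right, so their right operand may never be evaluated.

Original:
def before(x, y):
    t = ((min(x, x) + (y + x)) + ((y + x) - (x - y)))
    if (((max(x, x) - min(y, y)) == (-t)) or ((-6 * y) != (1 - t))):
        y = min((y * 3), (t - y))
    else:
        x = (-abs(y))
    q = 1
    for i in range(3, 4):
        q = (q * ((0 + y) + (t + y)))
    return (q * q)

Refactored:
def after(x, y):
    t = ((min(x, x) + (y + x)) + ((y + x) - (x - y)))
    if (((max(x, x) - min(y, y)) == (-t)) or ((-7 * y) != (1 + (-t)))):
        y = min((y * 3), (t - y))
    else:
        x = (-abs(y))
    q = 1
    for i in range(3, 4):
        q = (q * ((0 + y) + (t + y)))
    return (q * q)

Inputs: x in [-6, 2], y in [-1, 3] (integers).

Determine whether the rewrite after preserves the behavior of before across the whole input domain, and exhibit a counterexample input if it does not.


There is a counterexample at x=-1, y=-1: 49 on one side, 169 on the other.
before: t=-5, then (((max(x, x) - min(y, y)) == (-t)) or ((-6 * y) != (1 - t))) is false, then x=-1, then q=1, then (i=3), then q=-7, then returns 49
after: t=-5, then (((max(x, x) - min(y, y)) == (-t)) or ((-7 * y) != (1 + (-t)))) is true, then y=-4, then q=1, then (i=3), then q=-13, then returns 169
verdict: not equivalent; witness: x=-1, y=-1


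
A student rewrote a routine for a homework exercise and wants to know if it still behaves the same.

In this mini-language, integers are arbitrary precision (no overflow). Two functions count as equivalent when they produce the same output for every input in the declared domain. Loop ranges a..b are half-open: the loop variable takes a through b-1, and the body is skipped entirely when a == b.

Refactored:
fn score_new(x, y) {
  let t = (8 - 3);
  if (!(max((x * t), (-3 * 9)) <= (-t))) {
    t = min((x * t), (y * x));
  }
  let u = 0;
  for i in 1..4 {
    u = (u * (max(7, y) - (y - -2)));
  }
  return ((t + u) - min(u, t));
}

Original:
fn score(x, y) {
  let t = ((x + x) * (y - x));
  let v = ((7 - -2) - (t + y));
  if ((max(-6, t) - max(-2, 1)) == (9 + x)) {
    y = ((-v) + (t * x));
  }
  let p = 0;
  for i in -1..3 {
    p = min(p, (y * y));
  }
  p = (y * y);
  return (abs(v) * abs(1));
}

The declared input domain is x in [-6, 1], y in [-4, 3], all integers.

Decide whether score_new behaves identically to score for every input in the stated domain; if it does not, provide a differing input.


Consider the input x=-6, y=-4.
score: t becomes -24; next v becomes 37; next ((max(-6, t) - max(-2, 1)) == (9 + x)) evaluates to false; next p becomes 0; next at i=-1:; next p becomes 0; next at i=0:; next p becomes 0; next at i=1:; next p becomes 0; next at i=2:; next p becomes 0; next p becomes 16; next final value 37
score_new: t becomes 5; next (!(max((x * t), (-3 * 9)) <= (-t))) evaluates to false; next u becomes 0; next at i=1:; next u becomes 0; next at i=2:; next u becomes 0; next at i=3:; next u becomes 0; next final value 5
37 against 5: the behavior changed.
verdict: not equivalent; witness: x=-6, y=-4


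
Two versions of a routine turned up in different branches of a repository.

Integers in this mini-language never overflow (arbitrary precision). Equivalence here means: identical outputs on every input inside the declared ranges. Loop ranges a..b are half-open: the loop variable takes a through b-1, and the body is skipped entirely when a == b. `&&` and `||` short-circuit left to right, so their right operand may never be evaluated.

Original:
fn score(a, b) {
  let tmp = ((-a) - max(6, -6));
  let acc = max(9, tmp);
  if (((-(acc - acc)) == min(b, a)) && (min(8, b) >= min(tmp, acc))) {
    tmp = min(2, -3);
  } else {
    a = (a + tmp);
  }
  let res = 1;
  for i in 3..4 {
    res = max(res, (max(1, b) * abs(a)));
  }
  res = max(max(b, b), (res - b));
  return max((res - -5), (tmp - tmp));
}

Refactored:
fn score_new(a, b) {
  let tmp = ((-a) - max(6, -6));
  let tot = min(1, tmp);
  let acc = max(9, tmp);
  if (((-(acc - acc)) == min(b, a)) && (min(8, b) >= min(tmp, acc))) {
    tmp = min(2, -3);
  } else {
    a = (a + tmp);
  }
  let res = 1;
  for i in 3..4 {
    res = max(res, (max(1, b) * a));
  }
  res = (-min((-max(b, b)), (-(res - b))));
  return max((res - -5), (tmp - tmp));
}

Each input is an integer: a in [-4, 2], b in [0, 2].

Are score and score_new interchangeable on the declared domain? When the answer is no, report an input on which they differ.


At a=-4, b=0: score gives 11, score_new gives 6.
verdict: not equivalent; witness: a=-4, b=0


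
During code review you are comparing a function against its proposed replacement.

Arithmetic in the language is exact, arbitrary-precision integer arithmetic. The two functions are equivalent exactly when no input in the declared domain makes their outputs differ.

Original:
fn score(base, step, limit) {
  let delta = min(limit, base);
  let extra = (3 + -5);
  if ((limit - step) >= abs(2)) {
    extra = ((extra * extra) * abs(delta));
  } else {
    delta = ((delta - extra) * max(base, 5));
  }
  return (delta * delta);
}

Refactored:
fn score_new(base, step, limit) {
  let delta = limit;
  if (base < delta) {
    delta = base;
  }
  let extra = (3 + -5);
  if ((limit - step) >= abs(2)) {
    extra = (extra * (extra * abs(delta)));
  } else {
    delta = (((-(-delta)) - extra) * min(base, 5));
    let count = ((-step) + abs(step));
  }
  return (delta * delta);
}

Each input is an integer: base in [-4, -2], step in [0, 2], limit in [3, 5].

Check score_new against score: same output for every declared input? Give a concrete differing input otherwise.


Not equivalent: base=-4, step=2, limit=3 separates them (100 vs 64).
score: delta = -4; extra = -2; ((limit - step) >= abs(2)) -> false; delta = -10; return 100
score_new: delta = 3; (base < delta) -> true; delta = -4; extra = -2; ((limit - step) >= abs(2)) -> false; delta = 8; count = 0; return 64
verdict: not equivalent; witness: base=-4, step=2, limit=3


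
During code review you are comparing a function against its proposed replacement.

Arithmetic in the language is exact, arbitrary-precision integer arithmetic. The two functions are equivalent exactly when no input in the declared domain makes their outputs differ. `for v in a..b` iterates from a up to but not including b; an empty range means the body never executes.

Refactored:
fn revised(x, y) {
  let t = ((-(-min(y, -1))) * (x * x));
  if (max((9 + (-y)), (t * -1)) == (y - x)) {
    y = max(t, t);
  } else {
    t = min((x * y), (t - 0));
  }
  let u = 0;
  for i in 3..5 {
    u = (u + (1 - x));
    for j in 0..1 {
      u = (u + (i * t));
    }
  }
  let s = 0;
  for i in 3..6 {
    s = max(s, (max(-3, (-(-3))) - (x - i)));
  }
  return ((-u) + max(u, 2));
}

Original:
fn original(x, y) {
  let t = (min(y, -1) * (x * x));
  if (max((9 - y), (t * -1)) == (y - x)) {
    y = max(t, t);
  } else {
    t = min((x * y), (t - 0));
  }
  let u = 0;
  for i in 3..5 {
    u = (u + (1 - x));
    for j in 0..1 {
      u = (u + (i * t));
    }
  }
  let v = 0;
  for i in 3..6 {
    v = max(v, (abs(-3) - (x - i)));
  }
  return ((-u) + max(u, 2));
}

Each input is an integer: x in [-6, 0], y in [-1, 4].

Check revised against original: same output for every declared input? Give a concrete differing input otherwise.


Comparing the listings, the differences include: constant usage differs, plus local variable names differ, plus min/max/abs usage differs, plus arithmetic usage differs.
One worked example (x=-2, y=0) — original: t := -4 | (max((9 - y), (t * -1)) == (y - x)): false | t := -4 | u := 0 | iter i=3: | u := 3 | iter j=0: | u := -9 | iter i=4: | u := -6 | iter j=0: | u := -22 | v := 0 | iter i=3: | v := 8 | iter i=4: | v := 9 | iter i=5: | v := 10 | result 24; revised: t := -4 | (max((9 + (-y)), (t * -1)) == (y - x)): false | t := -4 | u := 0 | iter i=3: | u := 3 | iter j=0: | u := -9 | iter i=4: | u := -6 | iter j=0: | u := -22 | s := 0 | iter i=3: | s := 8 | iter i=4: | s := 9 | iter i=5: | s := 10 | result 24; agreement on 24.
Every one of the 42 inputs gives matching results.
verdict: equivalent


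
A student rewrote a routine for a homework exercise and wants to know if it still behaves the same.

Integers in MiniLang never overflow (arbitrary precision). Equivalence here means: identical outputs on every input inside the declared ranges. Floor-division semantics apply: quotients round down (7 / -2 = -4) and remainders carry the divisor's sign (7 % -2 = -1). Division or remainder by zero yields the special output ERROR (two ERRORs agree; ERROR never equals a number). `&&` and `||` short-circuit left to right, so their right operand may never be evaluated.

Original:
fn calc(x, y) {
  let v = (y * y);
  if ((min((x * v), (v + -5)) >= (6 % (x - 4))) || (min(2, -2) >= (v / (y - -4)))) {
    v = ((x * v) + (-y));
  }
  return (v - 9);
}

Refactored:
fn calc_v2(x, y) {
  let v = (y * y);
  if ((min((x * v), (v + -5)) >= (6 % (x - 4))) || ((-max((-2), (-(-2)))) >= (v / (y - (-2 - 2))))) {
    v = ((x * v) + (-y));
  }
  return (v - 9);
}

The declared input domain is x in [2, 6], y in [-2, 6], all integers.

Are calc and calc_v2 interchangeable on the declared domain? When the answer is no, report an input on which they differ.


The two versions differ — the changes include arithmetic usage differs, and min/max/abs usage differs, and constant usage differs.
Spot check at x=5, y=4 — calc: v=16, then ((min((x * v), (v + -5)) >= (6 % (x - 4))) || (min(2, -2) >= (v / (y - -4)))) is true, then v=76, then returns 67. calc_v2: v=16, then ((min((x * v), (v + -5)) >= (6 % (x - 4))) || ((-max((-2), (-(-2)))) >= (v / (y - (-2 - 2))))) is true, then v=76, then returns 67. Both give 67.
Checked all 45 inputs in the declared domain: the outputs agree on every one.
verdict: equivalent


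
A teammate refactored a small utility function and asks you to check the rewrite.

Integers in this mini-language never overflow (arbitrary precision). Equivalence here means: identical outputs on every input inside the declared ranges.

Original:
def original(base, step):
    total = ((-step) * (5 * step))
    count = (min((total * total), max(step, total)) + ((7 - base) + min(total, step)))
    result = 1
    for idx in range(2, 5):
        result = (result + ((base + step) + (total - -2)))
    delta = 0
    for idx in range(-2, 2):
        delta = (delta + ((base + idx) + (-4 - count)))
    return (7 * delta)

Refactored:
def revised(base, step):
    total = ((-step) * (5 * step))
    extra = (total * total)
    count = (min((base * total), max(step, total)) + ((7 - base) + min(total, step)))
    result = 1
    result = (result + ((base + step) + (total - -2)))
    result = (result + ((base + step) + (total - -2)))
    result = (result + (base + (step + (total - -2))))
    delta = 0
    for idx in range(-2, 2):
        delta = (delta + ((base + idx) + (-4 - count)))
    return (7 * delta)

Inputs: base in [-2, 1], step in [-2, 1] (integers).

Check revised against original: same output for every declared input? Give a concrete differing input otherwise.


The rewrite breaks on base=0, step=1, where the results are -210 and -182.
original: total becomes -5; next count becomes 3; next result becomes 1; next at idx=2:; next result becomes -1; next at idx=3:; next result becomes -3; next at idx=4:; next result becomes -5; next delta becomes 0; next at idx=-2:; next delta becomes -9; next at idx=-1:; next delta becomes -17; next at idx=0:; next delta becomes -24; next at idx=1:; next delta becomes -30; next final value -210
revised: total becomes -5; next extra becomes 25; next count becomes 2; next result becomes 1; next result becomes -1; next result becomes -3; next result becomes -5; next delta becomes 0; next at idx=-2:; next delta becomes -8; next at idx=-1:; next delta becomes -15; next at idx=0:; next delta becomes -21; next at idx=1:; next delta becomes -26; next final value -182
verdict: not equivalent; witness: base=0, step=1


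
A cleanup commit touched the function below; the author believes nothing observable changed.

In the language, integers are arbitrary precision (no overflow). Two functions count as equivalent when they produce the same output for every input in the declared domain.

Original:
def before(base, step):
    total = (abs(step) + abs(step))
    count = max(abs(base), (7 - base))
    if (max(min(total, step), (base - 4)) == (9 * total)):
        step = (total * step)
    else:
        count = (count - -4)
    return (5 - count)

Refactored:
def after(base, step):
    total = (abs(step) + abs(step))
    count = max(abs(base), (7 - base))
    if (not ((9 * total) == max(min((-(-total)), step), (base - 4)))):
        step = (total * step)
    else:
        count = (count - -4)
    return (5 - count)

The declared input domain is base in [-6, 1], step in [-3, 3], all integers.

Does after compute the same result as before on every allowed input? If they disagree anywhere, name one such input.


Not equivalent: base=-6, step=-3 separates them (-12 vs -8).
before: total := 6 | count := 13 | (max(min(total, step), (base - 4)) == (9 * total)): false | count := 17 | result -12
after: total := 6 | count := 13 | (not ((9 * total) == max(min((-(-total)), step), (base - 4)))): true | step := -18 | result -8
verdict: not equivalent; witness: base=-6, step=-3


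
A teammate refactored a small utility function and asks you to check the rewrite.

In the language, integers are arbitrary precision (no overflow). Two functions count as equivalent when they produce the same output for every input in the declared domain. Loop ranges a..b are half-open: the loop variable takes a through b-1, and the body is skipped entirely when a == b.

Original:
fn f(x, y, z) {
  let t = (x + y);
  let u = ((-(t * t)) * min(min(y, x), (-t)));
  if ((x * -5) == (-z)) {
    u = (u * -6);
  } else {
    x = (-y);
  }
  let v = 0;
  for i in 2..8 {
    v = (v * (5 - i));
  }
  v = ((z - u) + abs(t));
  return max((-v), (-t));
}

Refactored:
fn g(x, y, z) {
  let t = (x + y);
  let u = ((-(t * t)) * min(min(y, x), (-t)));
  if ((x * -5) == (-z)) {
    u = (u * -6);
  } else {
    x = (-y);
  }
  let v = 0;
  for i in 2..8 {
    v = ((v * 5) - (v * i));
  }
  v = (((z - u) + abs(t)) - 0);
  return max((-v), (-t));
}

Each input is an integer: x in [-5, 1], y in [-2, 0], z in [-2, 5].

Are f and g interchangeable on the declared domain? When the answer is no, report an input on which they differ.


Side by side, the visible changes include: arithmetic usage differs; also constant usage differs.
Tracing x=-5, y=0, z=5: f: t=-5, then u=125, then ((x * -5) == (-z)) is false, then x=0, then v=0, then (i=2), then v=0, then (i=3), then v=0, then (i=4), then v=0, then (i=5), then v=0, then (i=6), then v=0, then (i=7), then v=0, then v=-115, then returns 115 | g: t=-5, then u=125, then ((x * -5) == (-z)) is false, then x=0, then v=0, then (i=2), then v=0, then (i=3), then v=0, then (i=4), then v=0, then (i=5), then v=0, then (i=6), then v=0, then (i=7), then v=0, then v=-115, then returns 115 — matching result 115.
Every one of the 168 inputs gives matching results.
verdict: equivalent


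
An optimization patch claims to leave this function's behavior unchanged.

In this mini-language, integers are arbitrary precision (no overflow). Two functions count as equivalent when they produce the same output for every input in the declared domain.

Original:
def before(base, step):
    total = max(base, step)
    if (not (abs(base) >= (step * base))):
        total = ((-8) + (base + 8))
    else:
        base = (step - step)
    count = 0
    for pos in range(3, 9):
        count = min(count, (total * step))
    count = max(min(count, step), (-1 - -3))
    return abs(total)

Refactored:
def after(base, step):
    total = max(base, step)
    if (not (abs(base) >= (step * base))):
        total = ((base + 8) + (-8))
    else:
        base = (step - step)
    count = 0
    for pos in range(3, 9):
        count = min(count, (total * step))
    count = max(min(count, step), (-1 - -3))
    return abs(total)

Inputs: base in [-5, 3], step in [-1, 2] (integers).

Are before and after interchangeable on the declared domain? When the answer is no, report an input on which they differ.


This is a faithful refactor — same computation, different form, but the computed results match everywhere.
Tracing base=-4, step=-1: before: total=-1, then (not (abs(base) >= (step * base))) is false, then base=0, then count=0, then (pos=3), then count=0, then (pos=4), then count=0, then (pos=5), then count=0, then (pos=6), then count=0, then (pos=7), then count=0, then (pos=8), then count=0, then count=2, then returns 1 | after: total=-1, then (not (abs(base) >= (step * base))) is false, then base=0, then count=0, then (pos=3), then count=0, then (pos=4), then count=0, then (pos=5), then count=0, then (pos=6), then count=0, then (pos=7), then count=0, then (pos=8), then count=0, then count=2, then returns 1 — matching result 1.
Every one of the 36 inputs gives matching results.
verdict: equivalent


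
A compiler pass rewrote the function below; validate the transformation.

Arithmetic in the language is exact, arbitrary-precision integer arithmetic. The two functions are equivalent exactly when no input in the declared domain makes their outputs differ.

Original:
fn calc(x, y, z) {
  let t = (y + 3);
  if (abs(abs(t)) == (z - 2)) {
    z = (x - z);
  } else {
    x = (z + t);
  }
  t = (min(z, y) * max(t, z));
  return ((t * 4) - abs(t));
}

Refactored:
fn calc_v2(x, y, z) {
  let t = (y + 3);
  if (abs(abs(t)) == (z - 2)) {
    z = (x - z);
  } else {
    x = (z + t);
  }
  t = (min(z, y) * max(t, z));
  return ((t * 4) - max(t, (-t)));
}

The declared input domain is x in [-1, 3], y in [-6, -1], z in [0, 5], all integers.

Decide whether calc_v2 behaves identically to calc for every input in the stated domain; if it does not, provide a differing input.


Comparing the listings, the differences include: min/max/abs usage differs.
One worked example (x=2, y=-2, z=3) — calc: t := 1 | (abs(abs(t)) == (z - 2)): true | z := -1 | t := -2 | result -10; calc_v2: t := 1 | (abs(abs(t)) == (z - 2)): true | z := -1 | t := -2 | result -10; agreement on -10.
An exhaustive pass over the 180 declared inputs shows identical outputs.
verdict: equivalent


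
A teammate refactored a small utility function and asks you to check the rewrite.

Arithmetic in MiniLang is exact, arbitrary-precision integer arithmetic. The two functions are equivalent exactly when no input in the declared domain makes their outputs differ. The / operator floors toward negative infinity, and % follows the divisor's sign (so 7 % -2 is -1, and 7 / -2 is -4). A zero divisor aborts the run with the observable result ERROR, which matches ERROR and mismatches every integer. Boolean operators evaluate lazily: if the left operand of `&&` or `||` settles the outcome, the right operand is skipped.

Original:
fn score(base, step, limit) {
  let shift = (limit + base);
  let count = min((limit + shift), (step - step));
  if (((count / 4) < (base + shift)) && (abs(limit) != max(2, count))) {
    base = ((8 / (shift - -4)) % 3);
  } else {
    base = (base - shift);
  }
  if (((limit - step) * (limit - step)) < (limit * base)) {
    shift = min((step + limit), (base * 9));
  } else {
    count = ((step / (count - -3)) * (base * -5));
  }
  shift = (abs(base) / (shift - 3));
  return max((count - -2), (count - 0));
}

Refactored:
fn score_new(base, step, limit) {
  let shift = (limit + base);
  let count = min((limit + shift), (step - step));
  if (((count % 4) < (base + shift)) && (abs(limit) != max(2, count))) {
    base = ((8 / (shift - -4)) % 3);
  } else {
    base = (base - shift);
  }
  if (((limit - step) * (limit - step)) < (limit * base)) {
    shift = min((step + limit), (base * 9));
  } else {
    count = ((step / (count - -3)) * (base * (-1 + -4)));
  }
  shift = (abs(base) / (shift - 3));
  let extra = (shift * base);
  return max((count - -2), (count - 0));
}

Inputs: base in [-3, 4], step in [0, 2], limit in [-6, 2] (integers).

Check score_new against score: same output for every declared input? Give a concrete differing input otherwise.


Try base=1, step=1, limit=-3.
score: shift=-2, then count=-5, then (((count / 4) < (base + shift)) && (abs(limit) != max(2, count))) is true, then base=1, then (((limit - step) * (limit - step)) < (limit * base)) is false, then count=5, then shift=-1, then returns 7
score_new: shift=-2, then count=-5, then (((count % 4) < (base + shift)) && (abs(limit) != max(2, count))) is false, then base=3, then (((limit - step) * (limit - step)) < (limit * base)) is false, then count=15, then shift=-1, then extra=-3, then returns 17
7 != 17, so the rewrite changes behavior.
verdict: not equivalent; witness: base=1, step=1, limit=-3


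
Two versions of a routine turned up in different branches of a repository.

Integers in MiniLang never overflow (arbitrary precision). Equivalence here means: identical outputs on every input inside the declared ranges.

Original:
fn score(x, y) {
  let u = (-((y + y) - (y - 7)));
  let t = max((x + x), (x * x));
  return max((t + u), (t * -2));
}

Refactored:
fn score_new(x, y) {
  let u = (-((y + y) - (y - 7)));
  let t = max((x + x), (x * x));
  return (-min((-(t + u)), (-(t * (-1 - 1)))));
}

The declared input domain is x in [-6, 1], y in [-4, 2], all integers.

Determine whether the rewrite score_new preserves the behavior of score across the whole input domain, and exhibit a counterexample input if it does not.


This is a faithful refactor — constant usage differs, arithmetic usage differs, min/max/abs usage differs, but the computed results match everywhere.
Tracing x=-3, y=-3: score: u = -4; t = 9; return 5 | score_new: u = -4; t = 9; return 5 — matching result 5.
Across all 56 domain points the two functions coincide.
verdict: equivalent


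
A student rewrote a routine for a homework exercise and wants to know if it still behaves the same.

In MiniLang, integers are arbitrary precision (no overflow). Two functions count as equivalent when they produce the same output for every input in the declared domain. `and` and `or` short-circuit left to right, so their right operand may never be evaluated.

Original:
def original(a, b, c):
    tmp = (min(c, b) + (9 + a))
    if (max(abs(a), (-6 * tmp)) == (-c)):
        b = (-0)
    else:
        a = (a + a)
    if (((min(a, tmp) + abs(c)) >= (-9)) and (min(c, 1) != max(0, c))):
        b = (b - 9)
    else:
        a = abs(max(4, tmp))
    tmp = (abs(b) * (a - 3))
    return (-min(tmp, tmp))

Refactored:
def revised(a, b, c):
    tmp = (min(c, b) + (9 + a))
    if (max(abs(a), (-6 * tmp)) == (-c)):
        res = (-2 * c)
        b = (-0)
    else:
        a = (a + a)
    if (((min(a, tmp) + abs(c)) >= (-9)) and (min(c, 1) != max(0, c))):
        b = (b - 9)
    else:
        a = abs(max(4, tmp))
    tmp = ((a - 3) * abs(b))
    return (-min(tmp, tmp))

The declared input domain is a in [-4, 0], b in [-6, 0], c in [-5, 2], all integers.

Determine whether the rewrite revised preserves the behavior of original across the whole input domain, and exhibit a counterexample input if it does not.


Behavior is preserved: although arithmetic usage differs; and local variable names differ; and constant usage differs; and statement counts differ, the outputs never diverge.
One worked example (a=0, b=-1, c=-2) — original: tmp := 7 | (max(abs(a), (-6 * tmp)) == (-c)): false | a := 0 | (((min(a, tmp) + abs(c)) >= (-9)) and (min(c, 1) != max(0, c))): true | b := -10 | tmp := -30 | result 30; revised: tmp := 7 | (max(abs(a), (-6 * tmp)) == (-c)): false | a := 0 | (((min(a, tmp) + abs(c)) >= (-9)) and (min(c, 1) != max(0, c))): true | b := -10 | tmp := -30 | result 30; agreement on 30.
Checked all 280 inputs in the declared domain: the outputs agree on every one.
verdict: equivalent


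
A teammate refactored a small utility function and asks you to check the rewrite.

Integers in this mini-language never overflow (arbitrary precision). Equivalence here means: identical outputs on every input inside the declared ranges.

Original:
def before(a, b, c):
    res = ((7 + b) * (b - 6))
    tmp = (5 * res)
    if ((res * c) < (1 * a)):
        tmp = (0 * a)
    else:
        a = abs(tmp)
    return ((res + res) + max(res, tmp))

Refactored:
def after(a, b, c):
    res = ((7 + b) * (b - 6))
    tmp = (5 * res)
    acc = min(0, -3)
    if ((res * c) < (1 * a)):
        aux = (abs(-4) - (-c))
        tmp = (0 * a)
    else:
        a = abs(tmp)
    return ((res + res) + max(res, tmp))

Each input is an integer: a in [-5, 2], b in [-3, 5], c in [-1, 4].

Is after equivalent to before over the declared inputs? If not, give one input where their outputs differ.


This is a faithful refactor — min/max/abs usage differs; also local variable names differ; also statement counts differ; also arithmetic usage differs; also constant usage differs, but the computed results match everywhere.
Tracing a=1, b=4, c=1: before: res becomes -22; next tmp becomes -110; next ((res * c) < (1 * a)) evaluates to true; next tmp becomes 0; next final value -44 | after: res becomes -22; next tmp becomes -110; next acc becomes -3; next ((res * c) < (1 * a)) evaluates to true; next aux becomes 5; next tmp becomes 0; next final value -44 — matching result -44.
Every one of the 432 inputs gives matching results.
verdict: equivalent


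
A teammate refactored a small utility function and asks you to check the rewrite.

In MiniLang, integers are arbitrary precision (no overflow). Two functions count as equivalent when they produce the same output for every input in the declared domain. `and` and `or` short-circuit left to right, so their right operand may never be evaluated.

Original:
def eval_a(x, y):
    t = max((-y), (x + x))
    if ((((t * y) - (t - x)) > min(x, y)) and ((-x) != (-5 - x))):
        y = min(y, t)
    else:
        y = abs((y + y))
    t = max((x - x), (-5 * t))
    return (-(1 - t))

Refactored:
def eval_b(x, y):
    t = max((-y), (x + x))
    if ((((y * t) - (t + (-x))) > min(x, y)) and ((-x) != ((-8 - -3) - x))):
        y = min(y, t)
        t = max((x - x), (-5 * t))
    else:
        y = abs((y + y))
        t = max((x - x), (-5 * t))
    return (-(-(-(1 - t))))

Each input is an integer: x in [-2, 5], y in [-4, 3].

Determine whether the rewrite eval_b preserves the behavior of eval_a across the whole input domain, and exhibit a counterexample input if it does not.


Reading the diff, among the changes: arithmetic usage differs, statement counts differ, constant usage differs, min/max/abs usage differs.
Tracing x=2, y=2: eval_a: t = 4; ((((t * y) - (t - x)) > min(x, y)) and ((-x) != (-5 - x))) -> true; y = 2; t = 0; return -1 | eval_b: t = 4; ((((y * t) - (t + (-x))) > min(x, y)) and ((-x) != ((-8 - -3) - x))) -> true; y = 2; t = 0; return -1 — matching result -1.
Sweeping the whole domain (64 inputs) finds no disagreement.
verdict: equivalent


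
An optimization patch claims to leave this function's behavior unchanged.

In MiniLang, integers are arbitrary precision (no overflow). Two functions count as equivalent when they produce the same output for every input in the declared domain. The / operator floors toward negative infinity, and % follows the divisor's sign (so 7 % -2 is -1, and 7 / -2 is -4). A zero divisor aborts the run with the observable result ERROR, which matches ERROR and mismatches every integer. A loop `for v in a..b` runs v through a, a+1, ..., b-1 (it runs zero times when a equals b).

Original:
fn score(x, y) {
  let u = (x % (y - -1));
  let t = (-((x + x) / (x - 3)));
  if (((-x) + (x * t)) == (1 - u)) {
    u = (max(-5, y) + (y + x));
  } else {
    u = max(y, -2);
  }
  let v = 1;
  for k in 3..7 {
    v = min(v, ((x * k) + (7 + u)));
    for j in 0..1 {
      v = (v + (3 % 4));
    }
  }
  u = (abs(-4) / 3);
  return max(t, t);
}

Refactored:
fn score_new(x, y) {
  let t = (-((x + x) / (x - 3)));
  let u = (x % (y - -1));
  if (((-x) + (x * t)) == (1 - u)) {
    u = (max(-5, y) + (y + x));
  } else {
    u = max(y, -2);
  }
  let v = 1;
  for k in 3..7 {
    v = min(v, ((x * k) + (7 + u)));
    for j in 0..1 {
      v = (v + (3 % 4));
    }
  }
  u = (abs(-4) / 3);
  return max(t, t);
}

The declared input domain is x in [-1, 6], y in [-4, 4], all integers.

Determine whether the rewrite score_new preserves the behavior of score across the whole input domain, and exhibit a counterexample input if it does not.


This is a faithful refactor — same computation, different form, but the computed results match everywhere.
As a probe, take x=1, y=0: score runs u := 0 | t := 1 | (((-x) + (x * t)) == (1 - u)): false | u := 0 | v := 1 | iter k=3: | v := 1 | iter j=0: | v := 4 | iter k=4: | v := 4 | iter j=0: | v := 7 | iter k=5: | v := 7 | iter j=0: | v := 10 | iter k=6: | v := 10 | iter j=0: | v := 13 | u := 1 | result 1; score_new runs t := 1 | u := 0 | (((-x) + (x * t)) == (1 - u)): false | u := 0 | v := 1 | iter k=3: | v := 1 | iter j=0: | v := 4 | iter k=4: | v := 4 | iter j=0: | v := 7 | iter k=5: | v := 7 | iter j=0: | v := 10 | iter k=6: | v := 10 | iter j=0: | v := 13 | u := 1 | result 1; both end at 1.
Checked all 72 inputs in the declared domain: the outputs agree on every one.
verdict: equivalent
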